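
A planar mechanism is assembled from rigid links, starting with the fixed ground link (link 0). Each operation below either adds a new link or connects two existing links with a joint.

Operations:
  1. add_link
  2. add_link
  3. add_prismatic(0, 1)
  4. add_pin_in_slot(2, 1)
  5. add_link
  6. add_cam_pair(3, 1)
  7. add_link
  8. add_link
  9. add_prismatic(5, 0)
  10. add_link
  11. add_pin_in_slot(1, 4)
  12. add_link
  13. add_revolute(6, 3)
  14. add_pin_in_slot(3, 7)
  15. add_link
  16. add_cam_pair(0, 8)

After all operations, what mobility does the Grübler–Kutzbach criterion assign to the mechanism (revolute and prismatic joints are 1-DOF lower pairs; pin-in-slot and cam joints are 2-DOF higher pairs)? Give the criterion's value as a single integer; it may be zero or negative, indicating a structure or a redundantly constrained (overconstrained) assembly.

ground; <1,0,0>
#1 <2,0,0>
#2 <3,0,0>
P:0↔1 J1 <3,1,0>
PS:2↔1 J2 <3,1,1>
#3 <4,1,1>
C:3↔1 J2 <4,1,2>
#4 <5,1,2>
#5 <6,1,2>
P:5↔0 J1 <6,2,2>
#6 <7,2,2>
PS:1↔4 J2 <7,2,3>
#7 <8,2,3>
R:6↔3 J1 <8,3,3>
PS:3↔7 J2 <8,3,4>
#8 <9,3,4>
C:0↔8 J2 <9,3,5>
3×8 − 2×3 − 1×5 = 13

M = 13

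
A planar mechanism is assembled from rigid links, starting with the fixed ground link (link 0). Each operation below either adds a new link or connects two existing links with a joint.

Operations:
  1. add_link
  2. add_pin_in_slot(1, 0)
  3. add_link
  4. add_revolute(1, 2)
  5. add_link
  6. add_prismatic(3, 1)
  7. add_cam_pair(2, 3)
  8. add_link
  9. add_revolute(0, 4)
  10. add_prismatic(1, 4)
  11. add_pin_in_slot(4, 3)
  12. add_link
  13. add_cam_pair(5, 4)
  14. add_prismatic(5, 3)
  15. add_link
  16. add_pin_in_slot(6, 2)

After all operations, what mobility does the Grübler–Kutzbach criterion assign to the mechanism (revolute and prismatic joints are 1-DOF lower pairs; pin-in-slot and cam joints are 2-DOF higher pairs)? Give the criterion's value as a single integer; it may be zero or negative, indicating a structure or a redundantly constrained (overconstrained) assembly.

(L,J1,J2)=(1,0,0); link0 fixed
link1: (2,0,0)
PS 1-0 [J2]: (2,0,1)
link2: (3,0,1)
R 1-2 [J1]: (3,1,1)
link3: (4,1,1)
P 3-1 [J1]: (4,2,1)
C 2-3 [J2]: (4,2,2)
link4: (5,2,2)
R 0-4 [J1]: (5,3,2)
P 1-4 [J1]: (5,4,2)
PS 4-3 [J2]: (5,4,3)
link5: (6,4,3)
C 5-4 [J2]: (6,4,4)
P 5-3 [J1]: (6,5,4)
link6: (7,5,4)
PS 6-2 [J2]: (7,5,5)
Grübler: 3·6 − 2·5 − 5 = 3

M = 3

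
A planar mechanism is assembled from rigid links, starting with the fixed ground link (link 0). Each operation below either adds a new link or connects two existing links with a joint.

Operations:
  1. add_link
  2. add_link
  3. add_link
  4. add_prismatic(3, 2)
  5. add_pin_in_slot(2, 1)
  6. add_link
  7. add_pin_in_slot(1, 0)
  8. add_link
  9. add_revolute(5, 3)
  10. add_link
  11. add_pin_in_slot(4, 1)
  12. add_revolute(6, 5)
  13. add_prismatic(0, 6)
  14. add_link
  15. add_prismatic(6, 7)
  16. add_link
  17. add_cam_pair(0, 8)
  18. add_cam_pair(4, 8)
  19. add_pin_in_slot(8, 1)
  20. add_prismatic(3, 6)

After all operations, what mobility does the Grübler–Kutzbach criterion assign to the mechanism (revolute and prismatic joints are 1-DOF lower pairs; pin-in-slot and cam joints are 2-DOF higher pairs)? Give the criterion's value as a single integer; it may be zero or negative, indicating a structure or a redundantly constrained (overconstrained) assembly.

L=1 J1=0 J2=0
add link → L=2 J1=0 J2=0
add link → L=3 J1=0 J2=0
add link → L=4 J1=0 J2=0
P@3,2 dof=1 J1 → L=4 J1=1 J2=0
PS@2,1 dof=2 J2 → L=4 J1=1 J2=1
add link → L=5 J1=1 J2=1
PS@1,0 dof=2 J2 → L=5 J1=1 J2=2
add link → L=6 J1=1 J2=2
R@5,3 dof=1 J1 → L=6 J1=2 J2=2
add link → L=7 J1=2 J2=2
PS@4,1 dof=2 J2 → L=7 J1=2 J2=3
R@6,5 dof=1 J1 → L=7 J1=3 J2=3
P@0,6 dof=1 J1 → L=7 J1=4 J2=3
add link → L=8 J1=4 J2=3
P@6,7 dof=1 J1 → L=8 J1=5 J2=3
add link → L=9 J1=5 J2=3
C@0,8 dof=2 J2 → L=9 J1=5 J2=4
C@4,8 dof=2 J2 → L=9 J1=5 J2=5
PS@8,1 dof=2 J2 → L=9 J1=5 J2=6
P@3,6 dof=1 J1 → L=9 J1=6 J2=6
M=3(L−1)−2J1−J2=3·8−2·6−6=6

M = 6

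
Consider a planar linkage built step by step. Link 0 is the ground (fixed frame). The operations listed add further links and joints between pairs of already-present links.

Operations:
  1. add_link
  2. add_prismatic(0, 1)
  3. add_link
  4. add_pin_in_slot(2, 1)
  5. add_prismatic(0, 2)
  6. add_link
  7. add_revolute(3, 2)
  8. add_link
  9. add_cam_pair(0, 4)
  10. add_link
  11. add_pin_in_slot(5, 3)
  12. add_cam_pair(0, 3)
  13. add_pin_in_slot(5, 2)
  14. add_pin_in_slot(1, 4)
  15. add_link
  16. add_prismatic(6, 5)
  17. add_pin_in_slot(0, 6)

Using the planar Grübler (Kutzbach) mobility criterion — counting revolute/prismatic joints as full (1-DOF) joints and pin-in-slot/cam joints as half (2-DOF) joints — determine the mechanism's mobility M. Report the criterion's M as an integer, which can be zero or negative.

[1;0;0] (link 0 is ground)
L+ [2;0;0]
P(0,1)∈J1 [2;1;0]
L+ [3;1;0]
PS(2,1)∈J2 [3;1;1]
P(0,2)∈J1 [3;2;1]
L+ [4;2;1]
R(3,2)∈J1 [4;3;1]
L+ [5;3;1]
C(0,4)∈J2 [5;3;2]
L+ [6;3;2]
PS(5,3)∈J2 [6;3;3]
C(0,3)∈J2 [6;3;4]
PS(5,2)∈J2 [6;3;5]
PS(1,4)∈J2 [6;3;6]
L+ [7;3;6]
P(6,5)∈J1 [7;4;6]
PS(0,6)∈J2 [7;4;7]
mobility = 18 − 8 − 7 = 3

M = 3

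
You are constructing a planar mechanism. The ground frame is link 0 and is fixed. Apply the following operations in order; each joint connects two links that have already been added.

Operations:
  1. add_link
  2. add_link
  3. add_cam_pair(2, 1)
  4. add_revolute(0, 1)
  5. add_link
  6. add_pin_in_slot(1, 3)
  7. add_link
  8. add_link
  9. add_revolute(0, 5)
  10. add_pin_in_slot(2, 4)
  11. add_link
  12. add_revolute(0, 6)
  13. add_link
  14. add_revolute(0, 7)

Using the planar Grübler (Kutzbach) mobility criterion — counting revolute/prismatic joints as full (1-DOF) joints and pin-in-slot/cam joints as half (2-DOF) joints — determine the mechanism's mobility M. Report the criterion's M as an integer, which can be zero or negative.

M = 10

(L,J1,J2)=(1,0,0); link0 fixed
link1: (2,0,0)
link2: (3,0,0)
C 2-1 [J2]: (3,0,1)
R 0-1 [J1]: (3,1,1)
link3: (4,1,1)
PS 1-3 [J2]: (4,1,2)
link4: (5,1,2)
link5: (6,1,2)
R 0-5 [J1]: (6,2,2)
PS 2-4 [J2]: (6,2,3)
link6: (7,2,3)
R 0-6 [J1]: (7,3,3)
link7: (8,3,3)
R 0-7 [J1]: (8,4,3)
Grübler: 3·7 − 2·4 − 3 = 10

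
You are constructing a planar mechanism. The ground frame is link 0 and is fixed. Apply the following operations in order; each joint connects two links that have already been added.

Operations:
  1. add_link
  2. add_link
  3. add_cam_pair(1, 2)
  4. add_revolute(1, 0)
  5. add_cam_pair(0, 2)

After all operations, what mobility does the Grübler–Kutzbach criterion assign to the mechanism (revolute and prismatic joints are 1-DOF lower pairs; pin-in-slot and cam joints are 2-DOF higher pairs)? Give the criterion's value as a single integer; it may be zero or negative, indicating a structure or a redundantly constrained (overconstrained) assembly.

M = 2

(L,J1,J2)=(1,0,0); link0 fixed
link1: (2,0,0)
link2: (3,0,0)
C 1-2 [J2]: (3,0,1)
R 1-0 [J1]: (3,1,1)
C 0-2 [J2]: (3,1,2)
Grübler: 3·2 − 2·1 − 2 = 2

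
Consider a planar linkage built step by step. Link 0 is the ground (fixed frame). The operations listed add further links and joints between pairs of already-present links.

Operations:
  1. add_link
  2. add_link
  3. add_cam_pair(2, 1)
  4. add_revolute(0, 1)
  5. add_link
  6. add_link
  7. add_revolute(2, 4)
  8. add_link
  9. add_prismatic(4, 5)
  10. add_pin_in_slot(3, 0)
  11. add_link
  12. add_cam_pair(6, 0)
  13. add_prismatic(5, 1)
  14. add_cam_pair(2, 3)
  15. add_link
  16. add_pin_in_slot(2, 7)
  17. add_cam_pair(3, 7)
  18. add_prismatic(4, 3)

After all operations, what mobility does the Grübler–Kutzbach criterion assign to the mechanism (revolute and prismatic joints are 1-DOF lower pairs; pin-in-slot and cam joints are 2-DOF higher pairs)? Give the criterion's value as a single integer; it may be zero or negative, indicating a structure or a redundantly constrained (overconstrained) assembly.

L=1 J1=0 J2=0
add link → L=2 J1=0 J2=0
add link → L=3 J1=0 J2=0
C@2,1 dof=2 J2 → L=3 J1=0 J2=1
R@0,1 dof=1 J1 → L=3 J1=1 J2=1
add link → L=4 J1=1 J2=1
add link → L=5 J1=1 J2=1
R@2,4 dof=1 J1 → L=5 J1=2 J2=1
add link → L=6 J1=2 J2=1
P@4,5 dof=1 J1 → L=6 J1=3 J2=1
PS@3,0 dof=2 J2 → L=6 J1=3 J2=2
add link → L=7 J1=3 J2=2
C@6,0 dof=2 J2 → L=7 J1=3 J2=3
P@5,1 dof=1 J1 → L=7 J1=4 J2=3
C@2,3 dof=2 J2 → L=7 J1=4 J2=4
add link → L=8 J1=4 J2=4
PS@2,7 dof=2 J2 → L=8 J1=4 J2=5
C@3,7 dof=2 J2 → L=8 J1=4 J2=6
P@4,3 dof=1 J1 → L=8 J1=5 J2=6
M=3(L−1)−2J1−J2=3·7−2·5−6=5

M = 5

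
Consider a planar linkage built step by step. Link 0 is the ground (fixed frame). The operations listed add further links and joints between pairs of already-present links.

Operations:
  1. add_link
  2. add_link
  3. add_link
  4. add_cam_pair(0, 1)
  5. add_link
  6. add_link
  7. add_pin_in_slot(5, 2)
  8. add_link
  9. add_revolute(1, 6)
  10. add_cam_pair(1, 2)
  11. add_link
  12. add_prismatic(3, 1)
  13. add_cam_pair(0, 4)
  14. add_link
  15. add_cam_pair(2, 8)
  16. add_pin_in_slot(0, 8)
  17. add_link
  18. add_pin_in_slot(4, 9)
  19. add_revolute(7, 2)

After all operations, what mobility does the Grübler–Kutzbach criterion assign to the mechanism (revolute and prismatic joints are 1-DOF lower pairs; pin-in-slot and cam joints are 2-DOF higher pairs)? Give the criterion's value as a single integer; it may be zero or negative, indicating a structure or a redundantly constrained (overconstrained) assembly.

M = 14

L=1 J1=0 J2=0
add link → L=2 J1=0 J2=0
add link → L=3 J1=0 J2=0
add link → L=4 J1=0 J2=0
C@0,1 dof=2 J2 → L=4 J1=0 J2=1
add link → L=5 J1=0 J2=1
add link → L=6 J1=0 J2=1
PS@5,2 dof=2 J2 → L=6 J1=0 J2=2
add link → L=7 J1=0 J2=2
R@1,6 dof=1 J1 → L=7 J1=1 J2=2
C@1,2 dof=2 J2 → L=7 J1=1 J2=3
add link → L=8 J1=1 J2=3
P@3,1 dof=1 J1 → L=8 J1=2 J2=3
C@0,4 dof=2 J2 → L=8 J1=2 J2=4
add link → L=9 J1=2 J2=4
C@2,8 dof=2 J2 → L=9 J1=2 J2=5
PS@0,8 dof=2 J2 → L=9 J1=2 J2=6
add link → L=10 J1=2 J2=6
PS@4,9 dof=2 J2 → L=10 J1=2 J2=7
R@7,2 dof=1 J1 → L=10 J1=3 J2=7
M=3(L−1)−2J1−J2=3·9−2·3−7=14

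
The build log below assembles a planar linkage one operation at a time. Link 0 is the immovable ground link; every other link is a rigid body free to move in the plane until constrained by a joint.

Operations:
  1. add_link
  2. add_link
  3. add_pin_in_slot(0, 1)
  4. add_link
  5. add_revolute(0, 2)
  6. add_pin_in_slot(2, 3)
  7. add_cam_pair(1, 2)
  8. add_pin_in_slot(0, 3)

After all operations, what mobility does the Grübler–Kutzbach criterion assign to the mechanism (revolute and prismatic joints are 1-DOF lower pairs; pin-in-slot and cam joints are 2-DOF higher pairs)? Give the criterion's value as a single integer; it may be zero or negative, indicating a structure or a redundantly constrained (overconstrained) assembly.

M = 3

link 0 = ground. State L|J1|J2 = 1|0|0
+link1  2|0|0
+link2  3|0|0
PS(0,1) f=2→J2  3|0|1
+link3  4|0|1
R(0,2) f=1→J1  4|1|1
PS(2,3) f=2→J2  4|1|2
C(1,2) f=2→J2  4|1|3
PS(0,3) f=2→J2  4|1|4
M = 3(4−1)−2·1−4 = 9−2−4 = 3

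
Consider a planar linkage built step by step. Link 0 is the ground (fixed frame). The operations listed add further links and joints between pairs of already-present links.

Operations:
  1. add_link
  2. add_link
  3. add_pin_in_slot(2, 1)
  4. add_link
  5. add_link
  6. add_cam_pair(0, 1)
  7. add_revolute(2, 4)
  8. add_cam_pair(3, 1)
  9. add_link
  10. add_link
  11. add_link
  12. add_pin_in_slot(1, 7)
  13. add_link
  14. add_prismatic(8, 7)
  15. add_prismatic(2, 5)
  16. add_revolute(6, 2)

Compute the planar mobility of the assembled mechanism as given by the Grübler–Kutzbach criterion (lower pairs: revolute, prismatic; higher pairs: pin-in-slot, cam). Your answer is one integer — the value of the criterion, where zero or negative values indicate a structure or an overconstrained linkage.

(L,J1,J2)=(1,0,0); link0 fixed
link1: (2,0,0)
link2: (3,0,0)
PS 2-1 [J2]: (3,0,1)
link3: (4,0,1)
link4: (5,0,1)
C 0-1 [J2]: (5,0,2)
R 2-4 [J1]: (5,1,2)
C 3-1 [J2]: (5,1,3)
link5: (6,1,3)
link6: (7,1,3)
link7: (8,1,3)
PS 1-7 [J2]: (8,1,4)
link8: (9,1,4)
P 8-7 [J1]: (9,2,4)
P 2-5 [J1]: (9,3,4)
R 6-2 [J1]: (9,4,4)
Grübler: 3·8 − 2·4 − 4 = 12

M = 12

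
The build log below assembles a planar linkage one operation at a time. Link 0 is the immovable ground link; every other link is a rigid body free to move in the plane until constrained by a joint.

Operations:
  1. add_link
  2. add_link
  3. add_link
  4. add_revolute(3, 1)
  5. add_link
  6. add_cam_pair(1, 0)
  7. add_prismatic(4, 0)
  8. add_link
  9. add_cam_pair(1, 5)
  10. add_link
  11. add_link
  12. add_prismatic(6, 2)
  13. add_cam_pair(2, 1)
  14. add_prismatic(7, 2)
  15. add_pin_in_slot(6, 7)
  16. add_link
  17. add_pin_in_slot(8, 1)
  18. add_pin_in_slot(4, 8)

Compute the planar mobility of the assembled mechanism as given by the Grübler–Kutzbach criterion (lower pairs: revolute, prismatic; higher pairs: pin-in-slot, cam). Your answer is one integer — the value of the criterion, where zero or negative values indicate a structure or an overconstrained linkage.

link 0 = ground. State L|J1|J2 = 1|0|0
+link1  2|0|0
+link2  3|0|0
+link3  4|0|0
R(3,1) f=1→J1  4|1|0
+link4  5|1|0
C(1,0) f=2→J2  5|1|1
P(4,0) f=1→J1  5|2|1
+link5  6|2|1
C(1,5) f=2→J2  6|2|2
+link6  7|2|2
+link7  8|2|2
P(6,2) f=1→J1  8|3|2
C(2,1) f=2→J2  8|3|3
P(7,2) f=1→J1  8|4|3
PS(6,7) f=2→J2  8|4|4
+link8  9|4|4
PS(8,1) f=2→J2  9|4|5
PS(4,8) f=2→J2  9|4|6
M = 3(9−1)−2·4−6 = 24−8−6 = 10

M = 10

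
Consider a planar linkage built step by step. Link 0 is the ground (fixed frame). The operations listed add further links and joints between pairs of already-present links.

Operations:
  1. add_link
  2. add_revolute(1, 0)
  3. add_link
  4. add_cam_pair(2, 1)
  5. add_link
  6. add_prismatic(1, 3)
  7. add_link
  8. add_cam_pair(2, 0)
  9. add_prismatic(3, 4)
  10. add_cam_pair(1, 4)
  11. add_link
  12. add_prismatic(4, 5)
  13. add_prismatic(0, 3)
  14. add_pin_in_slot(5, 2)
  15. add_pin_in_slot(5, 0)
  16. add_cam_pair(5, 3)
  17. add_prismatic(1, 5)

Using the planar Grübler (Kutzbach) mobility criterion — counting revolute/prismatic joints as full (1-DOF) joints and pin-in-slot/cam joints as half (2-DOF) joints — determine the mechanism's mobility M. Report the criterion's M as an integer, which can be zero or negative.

M = -3

L=1 J1=0 J2=0
add link → L=2 J1=0 J2=0
R@1,0 dof=1 J1 → L=2 J1=1 J2=0
add link → L=3 J1=1 J2=0
C@2,1 dof=2 J2 → L=3 J1=1 J2=1
add link → L=4 J1=1 J2=1
P@1,3 dof=1 J1 → L=4 J1=2 J2=1
add link → L=5 J1=2 J2=1
C@2,0 dof=2 J2 → L=5 J1=2 J2=2
P@3,4 dof=1 J1 → L=5 J1=3 J2=2
C@1,4 dof=2 J2 → L=5 J1=3 J2=3
add link → L=6 J1=3 J2=3
P@4,5 dof=1 J1 → L=6 J1=4 J2=3
P@0,3 dof=1 J1 → L=6 J1=5 J2=3
PS@5,2 dof=2 J2 → L=6 J1=5 J2=4
PS@5,0 dof=2 J2 → L=6 J1=5 J2=5
C@5,3 dof=2 J2 → L=6 J1=5 J2=6
P@1,5 dof=1 J1 → L=6 J1=6 J2=6
M=3(L−1)−2J1−J2=3·5−2·6−6=-3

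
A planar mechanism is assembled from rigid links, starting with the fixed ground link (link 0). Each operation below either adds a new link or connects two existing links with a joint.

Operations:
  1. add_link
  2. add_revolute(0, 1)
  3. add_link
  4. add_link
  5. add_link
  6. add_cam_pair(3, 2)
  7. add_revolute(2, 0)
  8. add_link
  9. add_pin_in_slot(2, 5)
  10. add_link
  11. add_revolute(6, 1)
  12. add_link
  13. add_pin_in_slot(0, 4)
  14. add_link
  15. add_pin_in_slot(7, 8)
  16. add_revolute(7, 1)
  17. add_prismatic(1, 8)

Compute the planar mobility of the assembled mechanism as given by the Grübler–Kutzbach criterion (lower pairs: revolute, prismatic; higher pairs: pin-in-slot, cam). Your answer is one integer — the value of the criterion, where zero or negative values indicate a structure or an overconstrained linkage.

M = 10

ground; <1,0,0>
#1 <2,0,0>
R:0↔1 J1 <2,1,0>
#2 <3,1,0>
#3 <4,1,0>
#4 <5,1,0>
C:3↔2 J2 <5,1,1>
R:2↔0 J1 <5,2,1>
#5 <6,2,1>
PS:2↔5 J2 <6,2,2>
#6 <7,2,2>
R:6↔1 J1 <7,3,2>
#7 <8,3,2>
PS:0↔4 J2 <8,3,3>
#8 <9,3,3>
PS:7↔8 J2 <9,3,4>
R:7↔1 J1 <9,4,4>
P:1↔8 J1 <9,5,4>
3×8 − 2×5 − 1×4 = 10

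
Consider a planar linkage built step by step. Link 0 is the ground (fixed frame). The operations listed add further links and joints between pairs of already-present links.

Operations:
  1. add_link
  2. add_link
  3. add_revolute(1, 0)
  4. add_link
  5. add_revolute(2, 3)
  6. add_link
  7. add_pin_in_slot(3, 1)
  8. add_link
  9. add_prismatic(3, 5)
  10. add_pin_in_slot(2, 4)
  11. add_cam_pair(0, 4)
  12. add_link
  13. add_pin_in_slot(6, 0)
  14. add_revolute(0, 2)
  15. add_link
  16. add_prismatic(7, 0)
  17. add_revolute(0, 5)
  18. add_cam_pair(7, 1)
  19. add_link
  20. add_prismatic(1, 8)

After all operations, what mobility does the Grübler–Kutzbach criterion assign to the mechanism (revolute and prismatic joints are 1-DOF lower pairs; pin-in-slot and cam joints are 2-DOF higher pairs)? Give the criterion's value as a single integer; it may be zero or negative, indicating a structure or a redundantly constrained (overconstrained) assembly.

M = 5

[1;0;0] (link 0 is ground)
L+ [2;0;0]
L+ [3;0;0]
R(1,0)∈J1 [3;1;0]
L+ [4;1;0]
R(2,3)∈J1 [4;2;0]
L+ [5;2;0]
PS(3,1)∈J2 [5;2;1]
L+ [6;2;1]
P(3,5)∈J1 [6;3;1]
PS(2,4)∈J2 [6;3;2]
C(0,4)∈J2 [6;3;3]
L+ [7;3;3]
PS(6,0)∈J2 [7;3;4]
R(0,2)∈J1 [7;4;4]
L+ [8;4;4]
P(7,0)∈J1 [8;5;4]
R(0,5)∈J1 [8;6;4]
C(7,1)∈J2 [8;6;5]
L+ [9;6;5]
P(1,8)∈J1 [9;7;5]
mobility = 24 − 14 − 5 = 5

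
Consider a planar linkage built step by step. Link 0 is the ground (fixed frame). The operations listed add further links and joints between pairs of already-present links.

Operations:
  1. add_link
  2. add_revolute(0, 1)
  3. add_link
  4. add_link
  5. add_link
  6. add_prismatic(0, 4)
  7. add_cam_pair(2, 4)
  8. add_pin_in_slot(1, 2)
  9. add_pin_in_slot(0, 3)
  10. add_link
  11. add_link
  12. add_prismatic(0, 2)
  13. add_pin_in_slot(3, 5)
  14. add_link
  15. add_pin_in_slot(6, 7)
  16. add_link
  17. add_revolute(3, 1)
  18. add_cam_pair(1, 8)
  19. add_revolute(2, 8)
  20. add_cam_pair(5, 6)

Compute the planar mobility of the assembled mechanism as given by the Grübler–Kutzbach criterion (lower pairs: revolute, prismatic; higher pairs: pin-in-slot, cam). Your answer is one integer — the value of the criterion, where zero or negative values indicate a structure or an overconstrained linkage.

[1;0;0] (link 0 is ground)
L+ [2;0;0]
R(0,1)∈J1 [2;1;0]
L+ [3;1;0]
L+ [4;1;0]
L+ [5;1;0]
P(0,4)∈J1 [5;2;0]
C(2,4)∈J2 [5;2;1]
PS(1,2)∈J2 [5;2;2]
PS(0,3)∈J2 [5;2;3]
L+ [6;2;3]
L+ [7;2;3]
P(0,2)∈J1 [7;3;3]
PS(3,5)∈J2 [7;3;4]
L+ [8;3;4]
PS(6,7)∈J2 [8;3;5]
L+ [9;3;5]
R(3,1)∈J1 [9;4;5]
C(1,8)∈J2 [9;4;6]
R(2,8)∈J1 [9;5;6]
C(5,6)∈J2 [9;5;7]
mobility = 24 − 10 − 7 = 7

M = 7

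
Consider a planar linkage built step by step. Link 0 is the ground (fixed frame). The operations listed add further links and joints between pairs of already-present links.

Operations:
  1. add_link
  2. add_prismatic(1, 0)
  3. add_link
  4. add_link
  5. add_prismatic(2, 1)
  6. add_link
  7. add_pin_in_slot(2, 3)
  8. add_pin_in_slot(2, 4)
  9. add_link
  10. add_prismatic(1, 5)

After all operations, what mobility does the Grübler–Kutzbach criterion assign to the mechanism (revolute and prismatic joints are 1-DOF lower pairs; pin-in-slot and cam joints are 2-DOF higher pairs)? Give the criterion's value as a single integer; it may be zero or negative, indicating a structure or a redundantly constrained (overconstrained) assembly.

M = 7

link 0 = ground. State L|J1|J2 = 1|0|0
+link1  2|0|0
P(1,0) f=1→J1  2|1|0
+link2  3|1|0
+link3  4|1|0
P(2,1) f=1→J1  4|2|0
+link4  5|2|0
PS(2,3) f=2→J2  5|2|1
PS(2,4) f=2→J2  5|2|2
+link5  6|2|2
P(1,5) f=1→J1  6|3|2
M = 3(6−1)−2·3−2 = 15−6−2 = 7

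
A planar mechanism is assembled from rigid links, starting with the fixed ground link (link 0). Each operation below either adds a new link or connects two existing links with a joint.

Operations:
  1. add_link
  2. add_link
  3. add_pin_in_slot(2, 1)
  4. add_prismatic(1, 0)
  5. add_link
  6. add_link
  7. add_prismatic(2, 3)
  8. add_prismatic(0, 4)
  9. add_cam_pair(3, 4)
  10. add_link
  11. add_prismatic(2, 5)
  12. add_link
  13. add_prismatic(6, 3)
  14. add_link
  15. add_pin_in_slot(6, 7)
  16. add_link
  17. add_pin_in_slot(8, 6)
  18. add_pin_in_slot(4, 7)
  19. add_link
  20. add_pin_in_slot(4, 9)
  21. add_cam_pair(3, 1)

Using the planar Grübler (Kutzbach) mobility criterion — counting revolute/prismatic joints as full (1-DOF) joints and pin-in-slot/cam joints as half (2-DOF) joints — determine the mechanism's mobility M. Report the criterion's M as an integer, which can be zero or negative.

L=1 J1=0 J2=0
add link → L=2 J1=0 J2=0
add link → L=3 J1=0 J2=0
PS@2,1 dof=2 J2 → L=3 J1=0 J2=1
P@1,0 dof=1 J1 → L=3 J1=1 J2=1
add link → L=4 J1=1 J2=1
add link → L=5 J1=1 J2=1
P@2,3 dof=1 J1 → L=5 J1=2 J2=1
P@0,4 dof=1 J1 → L=5 J1=3 J2=1
C@3,4 dof=2 J2 → L=5 J1=3 J2=2
add link → L=6 J1=3 J2=2
P@2,5 dof=1 J1 → L=6 J1=4 J2=2
add link → L=7 J1=4 J2=2
P@6,3 dof=1 J1 → L=7 J1=5 J2=2
add link → L=8 J1=5 J2=2
PS@6,7 dof=2 J2 → L=8 J1=5 J2=3
add link → L=9 J1=5 J2=3
PS@8,6 dof=2 J2 → L=9 J1=5 J2=4
PS@4,7 dof=2 J2 → L=9 J1=5 J2=5
add link → L=10 J1=5 J2=5
PS@4,9 dof=2 J2 → L=10 J1=5 J2=6
C@3,1 dof=2 J2 → L=10 J1=5 J2=7
M=3(L−1)−2J1−J2=3·9−2·5−7=10

M = 10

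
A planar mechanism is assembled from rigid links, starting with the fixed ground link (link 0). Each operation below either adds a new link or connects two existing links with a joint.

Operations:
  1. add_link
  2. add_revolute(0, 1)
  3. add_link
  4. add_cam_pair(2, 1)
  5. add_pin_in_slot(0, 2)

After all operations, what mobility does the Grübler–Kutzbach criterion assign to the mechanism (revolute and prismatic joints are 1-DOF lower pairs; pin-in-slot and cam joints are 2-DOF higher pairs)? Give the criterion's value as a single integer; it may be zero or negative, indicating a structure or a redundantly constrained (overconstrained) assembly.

M = 2

L=1 J1=0 J2=0
add link → L=2 J1=0 J2=0
R@0,1 dof=1 J1 → L=2 J1=1 J2=0
add link → L=3 J1=1 J2=0
C@2,1 dof=2 J2 → L=3 J1=1 J2=1
PS@0,2 dof=2 J2 → L=3 J1=1 J2=2
M=3(L−1)−2J1−J2=3·2−2·1−2=2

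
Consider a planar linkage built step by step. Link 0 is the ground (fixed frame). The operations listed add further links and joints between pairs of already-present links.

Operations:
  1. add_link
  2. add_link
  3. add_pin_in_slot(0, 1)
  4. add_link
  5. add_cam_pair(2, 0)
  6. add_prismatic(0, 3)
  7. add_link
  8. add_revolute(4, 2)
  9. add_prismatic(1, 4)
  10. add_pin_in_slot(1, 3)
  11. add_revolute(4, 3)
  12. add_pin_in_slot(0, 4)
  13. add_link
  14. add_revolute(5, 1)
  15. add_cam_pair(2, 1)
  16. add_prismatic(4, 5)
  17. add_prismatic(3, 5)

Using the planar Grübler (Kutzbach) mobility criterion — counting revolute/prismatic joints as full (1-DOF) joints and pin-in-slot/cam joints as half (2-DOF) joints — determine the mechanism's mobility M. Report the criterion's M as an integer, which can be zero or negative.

M = -4

L=1 J1=0 J2=0
add link → L=2 J1=0 J2=0
add link → L=3 J1=0 J2=0
PS@0,1 dof=2 J2 → L=3 J1=0 J2=1
add link → L=4 J1=0 J2=1
C@2,0 dof=2 J2 → L=4 J1=0 J2=2
P@0,3 dof=1 J1 → L=4 J1=1 J2=2
add link → L=5 J1=1 J2=2
R@4,2 dof=1 J1 → L=5 J1=2 J2=2
P@1,4 dof=1 J1 → L=5 J1=3 J2=2
PS@1,3 dof=2 J2 → L=5 J1=3 J2=3
R@4,3 dof=1 J1 → L=5 J1=4 J2=3
PS@0,4 dof=2 J2 → L=5 J1=4 J2=4
add link → L=6 J1=4 J2=4
R@5,1 dof=1 J1 → L=6 J1=5 J2=4
C@2,1 dof=2 J2 → L=6 J1=5 J2=5
P@4,5 dof=1 J1 → L=6 J1=6 J2=5
P@3,5 dof=1 J1 → L=6 J1=7 J2=5
M=3(L−1)−2J1−J2=3·5−2·7−5=-4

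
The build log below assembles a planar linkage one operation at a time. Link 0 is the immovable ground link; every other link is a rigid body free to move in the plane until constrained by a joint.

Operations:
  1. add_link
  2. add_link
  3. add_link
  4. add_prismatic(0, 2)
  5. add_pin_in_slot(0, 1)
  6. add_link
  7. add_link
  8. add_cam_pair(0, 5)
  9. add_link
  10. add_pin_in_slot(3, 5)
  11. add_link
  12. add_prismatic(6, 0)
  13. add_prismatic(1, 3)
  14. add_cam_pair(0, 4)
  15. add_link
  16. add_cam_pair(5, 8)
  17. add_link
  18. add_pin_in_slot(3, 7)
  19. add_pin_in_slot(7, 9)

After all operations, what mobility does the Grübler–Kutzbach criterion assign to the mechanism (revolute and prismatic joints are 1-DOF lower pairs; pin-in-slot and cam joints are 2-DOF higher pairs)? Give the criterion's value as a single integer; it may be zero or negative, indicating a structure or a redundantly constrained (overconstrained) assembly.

L=1 J1=0 J2=0
add link → L=2 J1=0 J2=0
add link → L=3 J1=0 J2=0
add link → L=4 J1=0 J2=0
P@0,2 dof=1 J1 → L=4 J1=1 J2=0
PS@0,1 dof=2 J2 → L=4 J1=1 J2=1
add link → L=5 J1=1 J2=1
add link → L=6 J1=1 J2=1
C@0,5 dof=2 J2 → L=6 J1=1 J2=2
add link → L=7 J1=1 J2=2
PS@3,5 dof=2 J2 → L=7 J1=1 J2=3
add link → L=8 J1=1 J2=3
P@6,0 dof=1 J1 → L=8 J1=2 J2=3
P@1,3 dof=1 J1 → L=8 J1=3 J2=3
C@0,4 dof=2 J2 → L=8 J1=3 J2=4
add link → L=9 J1=3 J2=4
C@5,8 dof=2 J2 → L=9 J1=3 J2=5
add link → L=10 J1=3 J2=5
PS@3,7 dof=2 J2 → L=10 J1=3 J2=6
PS@7,9 dof=2 J2 → L=10 J1=3 J2=7
M=3(L−1)−2J1−J2=3·9−2·3−7=14

M = 14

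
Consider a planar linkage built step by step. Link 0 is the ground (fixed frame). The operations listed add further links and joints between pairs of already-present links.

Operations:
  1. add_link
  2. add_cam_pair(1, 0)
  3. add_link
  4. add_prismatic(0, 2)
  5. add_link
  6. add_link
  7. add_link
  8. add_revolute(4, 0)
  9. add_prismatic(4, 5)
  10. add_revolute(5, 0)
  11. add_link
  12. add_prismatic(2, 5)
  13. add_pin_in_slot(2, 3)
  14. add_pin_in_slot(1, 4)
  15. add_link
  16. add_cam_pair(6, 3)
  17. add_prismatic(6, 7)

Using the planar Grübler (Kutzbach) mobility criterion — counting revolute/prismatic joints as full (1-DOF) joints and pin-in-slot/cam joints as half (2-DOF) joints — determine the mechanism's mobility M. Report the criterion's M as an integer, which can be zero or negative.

ground; <1,0,0>
#1 <2,0,0>
C:1↔0 J2 <2,0,1>
#2 <3,0,1>
P:0↔2 J1 <3,1,1>
#3 <4,1,1>
#4 <5,1,1>
#5 <6,1,1>
R:4↔0 J1 <6,2,1>
P:4↔5 J1 <6,3,1>
R:5↔0 J1 <6,4,1>
#6 <7,4,1>
P:2↔5 J1 <7,5,1>
PS:2↔3 J2 <7,5,2>
PS:1↔4 J2 <7,5,3>
#7 <8,5,3>
C:6↔3 J2 <8,5,4>
P:6↔7 J1 <8,6,4>
3×7 − 2×6 − 1×4 = 5

M = 5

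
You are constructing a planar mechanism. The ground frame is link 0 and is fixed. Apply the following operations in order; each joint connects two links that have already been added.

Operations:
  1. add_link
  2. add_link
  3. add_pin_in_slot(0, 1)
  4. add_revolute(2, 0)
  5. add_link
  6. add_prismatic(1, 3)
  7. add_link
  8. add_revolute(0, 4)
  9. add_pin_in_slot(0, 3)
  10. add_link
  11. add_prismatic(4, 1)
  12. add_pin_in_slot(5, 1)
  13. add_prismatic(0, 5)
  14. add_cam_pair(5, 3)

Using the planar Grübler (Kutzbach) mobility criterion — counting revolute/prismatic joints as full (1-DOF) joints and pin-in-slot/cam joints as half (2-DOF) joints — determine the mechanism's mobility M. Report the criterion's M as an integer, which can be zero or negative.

M = 1

(L,J1,J2)=(1,0,0); link0 fixed
link1: (2,0,0)
link2: (3,0,0)
PS 0-1 [J2]: (3,0,1)
R 2-0 [J1]: (3,1,1)
link3: (4,1,1)
P 1-3 [J1]: (4,2,1)
link4: (5,2,1)
R 0-4 [J1]: (5,3,1)
PS 0-3 [J2]: (5,3,2)
link5: (6,3,2)
P 4-1 [J1]: (6,4,2)
PS 5-1 [J2]: (6,4,3)
P 0-5 [J1]: (6,5,3)
C 5-3 [J2]: (6,5,4)
Grübler: 3·5 − 2·5 − 4 = 1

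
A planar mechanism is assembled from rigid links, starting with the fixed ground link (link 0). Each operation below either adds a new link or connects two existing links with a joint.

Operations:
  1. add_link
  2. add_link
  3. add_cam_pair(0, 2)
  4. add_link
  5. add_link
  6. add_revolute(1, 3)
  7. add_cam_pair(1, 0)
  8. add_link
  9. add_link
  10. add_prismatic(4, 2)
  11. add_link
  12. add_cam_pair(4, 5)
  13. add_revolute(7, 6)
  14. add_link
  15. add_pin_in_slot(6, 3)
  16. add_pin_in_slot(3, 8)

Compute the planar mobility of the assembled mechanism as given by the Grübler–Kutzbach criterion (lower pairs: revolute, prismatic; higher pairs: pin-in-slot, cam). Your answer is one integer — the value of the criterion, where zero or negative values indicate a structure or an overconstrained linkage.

[1;0;0] (link 0 is ground)
L+ [2;0;0]
L+ [3;0;0]
C(0,2)∈J2 [3;0;1]
L+ [4;0;1]
L+ [5;0;1]
R(1,3)∈J1 [5;1;1]
C(1,0)∈J2 [5;1;2]
L+ [6;1;2]
L+ [7;1;2]
P(4,2)∈J1 [7;2;2]
L+ [8;2;2]
C(4,5)∈J2 [8;2;3]
R(7,6)∈J1 [8;3;3]
L+ [9;3;3]
PS(6,3)∈J2 [9;3;4]
PS(3,8)∈J2 [9;3;5]
mobility = 24 − 6 − 5 = 13

M = 13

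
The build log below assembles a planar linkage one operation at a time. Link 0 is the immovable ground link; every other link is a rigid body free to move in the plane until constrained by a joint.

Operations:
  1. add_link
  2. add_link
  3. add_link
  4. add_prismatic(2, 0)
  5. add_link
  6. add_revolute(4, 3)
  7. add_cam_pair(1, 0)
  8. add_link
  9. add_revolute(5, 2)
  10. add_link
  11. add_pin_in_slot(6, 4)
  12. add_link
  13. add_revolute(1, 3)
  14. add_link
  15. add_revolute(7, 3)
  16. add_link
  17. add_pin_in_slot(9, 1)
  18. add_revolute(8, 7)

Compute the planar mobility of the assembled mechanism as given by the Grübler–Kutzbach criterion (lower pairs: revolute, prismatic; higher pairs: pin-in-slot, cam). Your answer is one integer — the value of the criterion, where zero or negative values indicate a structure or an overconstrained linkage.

M = 12

(L,J1,J2)=(1,0,0); link0 fixed
link1: (2,0,0)
link2: (3,0,0)
link3: (4,0,0)
P 2-0 [J1]: (4,1,0)
link4: (5,1,0)
R 4-3 [J1]: (5,2,0)
C 1-0 [J2]: (5,2,1)
link5: (6,2,1)
R 5-2 [J1]: (6,3,1)
link6: (7,3,1)
PS 6-4 [J2]: (7,3,2)
link7: (8,3,2)
R 1-3 [J1]: (8,4,2)
link8: (9,4,2)
R 7-3 [J1]: (9,5,2)
link9: (10,5,2)
PS 9-1 [J2]: (10,5,3)
R 8-7 [J1]: (10,6,3)
Grübler: 3·9 − 2·6 − 3 = 12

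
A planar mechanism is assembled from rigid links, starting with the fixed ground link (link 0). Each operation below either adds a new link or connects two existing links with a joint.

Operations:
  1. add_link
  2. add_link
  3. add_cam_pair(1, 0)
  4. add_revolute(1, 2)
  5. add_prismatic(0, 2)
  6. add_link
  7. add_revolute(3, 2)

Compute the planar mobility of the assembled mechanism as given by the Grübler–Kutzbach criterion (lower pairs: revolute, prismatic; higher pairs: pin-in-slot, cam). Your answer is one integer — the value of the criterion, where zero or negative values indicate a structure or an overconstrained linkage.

L=1 J1=0 J2=0
add link → L=2 J1=0 J2=0
add link → L=3 J1=0 J2=0
C@1,0 dof=2 J2 → L=3 J1=0 J2=1
R@1,2 dof=1 J1 → L=3 J1=1 J2=1
P@0,2 dof=1 J1 → L=3 J1=2 J2=1
add link → L=4 J1=2 J2=1
R@3,2 dof=1 J1 → L=4 J1=3 J2=1
M=3(L−1)−2J1−J2=3·3−2·3−1=2

M = 2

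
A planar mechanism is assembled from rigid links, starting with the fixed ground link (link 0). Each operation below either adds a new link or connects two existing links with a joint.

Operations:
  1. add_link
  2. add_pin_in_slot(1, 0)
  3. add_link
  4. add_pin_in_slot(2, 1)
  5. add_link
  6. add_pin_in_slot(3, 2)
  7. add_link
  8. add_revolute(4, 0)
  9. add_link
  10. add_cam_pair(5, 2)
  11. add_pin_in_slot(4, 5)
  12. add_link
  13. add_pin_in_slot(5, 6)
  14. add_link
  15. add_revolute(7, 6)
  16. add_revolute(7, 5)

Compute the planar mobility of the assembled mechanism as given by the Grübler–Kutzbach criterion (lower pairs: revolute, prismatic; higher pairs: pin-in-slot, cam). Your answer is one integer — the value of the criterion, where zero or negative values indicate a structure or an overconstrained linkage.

M = 9

L=1 J1=0 J2=0
add link → L=2 J1=0 J2=0
PS@1,0 dof=2 J2 → L=2 J1=0 J2=1
add link → L=3 J1=0 J2=1
PS@2,1 dof=2 J2 → L=3 J1=0 J2=2
add link → L=4 J1=0 J2=2
PS@3,2 dof=2 J2 → L=4 J1=0 J2=3
add link → L=5 J1=0 J2=3
R@4,0 dof=1 J1 → L=5 J1=1 J2=3
add link → L=6 J1=1 J2=3
C@5,2 dof=2 J2 → L=6 J1=1 J2=4
PS@4,5 dof=2 J2 → L=6 J1=1 J2=5
add link → L=7 J1=1 J2=5
PS@5,6 dof=2 J2 → L=7 J1=1 J2=6
add link → L=8 J1=1 J2=6
R@7,6 dof=1 J1 → L=8 J1=2 J2=6
R@7,5 dof=1 J1 → L=8 J1=3 J2=6
M=3(L−1)−2J1−J2=3·7−2·3−6=9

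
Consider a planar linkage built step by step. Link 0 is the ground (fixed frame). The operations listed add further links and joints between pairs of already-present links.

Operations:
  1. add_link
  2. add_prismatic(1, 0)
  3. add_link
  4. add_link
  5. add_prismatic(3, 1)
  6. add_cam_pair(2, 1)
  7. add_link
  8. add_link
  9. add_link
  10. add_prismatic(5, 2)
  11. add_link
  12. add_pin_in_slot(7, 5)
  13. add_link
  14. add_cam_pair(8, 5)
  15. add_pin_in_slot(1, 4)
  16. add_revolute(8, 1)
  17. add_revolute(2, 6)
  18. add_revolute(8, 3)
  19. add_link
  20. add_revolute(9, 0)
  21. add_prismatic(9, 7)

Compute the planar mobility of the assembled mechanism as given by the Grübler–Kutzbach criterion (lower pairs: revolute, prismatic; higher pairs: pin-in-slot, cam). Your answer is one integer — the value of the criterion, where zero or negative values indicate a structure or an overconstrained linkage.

[1;0;0] (link 0 is ground)
L+ [2;0;0]
P(1,0)∈J1 [2;1;0]
L+ [3;1;0]
L+ [4;1;0]
P(3,1)∈J1 [4;2;0]
C(2,1)∈J2 [4;2;1]
L+ [5;2;1]
L+ [6;2;1]
L+ [7;2;1]
P(5,2)∈J1 [7;3;1]
L+ [8;3;1]
PS(7,5)∈J2 [8;3;2]
L+ [9;3;2]
C(8,5)∈J2 [9;3;3]
PS(1,4)∈J2 [9;3;4]
R(8,1)∈J1 [9;4;4]
R(2,6)∈J1 [9;5;4]
R(8,3)∈J1 [9;6;4]
L+ [10;6;4]
R(9,0)∈J1 [10;7;4]
P(9,7)∈J1 [10;8;4]
mobility = 27 − 16 − 4 = 7

M = 7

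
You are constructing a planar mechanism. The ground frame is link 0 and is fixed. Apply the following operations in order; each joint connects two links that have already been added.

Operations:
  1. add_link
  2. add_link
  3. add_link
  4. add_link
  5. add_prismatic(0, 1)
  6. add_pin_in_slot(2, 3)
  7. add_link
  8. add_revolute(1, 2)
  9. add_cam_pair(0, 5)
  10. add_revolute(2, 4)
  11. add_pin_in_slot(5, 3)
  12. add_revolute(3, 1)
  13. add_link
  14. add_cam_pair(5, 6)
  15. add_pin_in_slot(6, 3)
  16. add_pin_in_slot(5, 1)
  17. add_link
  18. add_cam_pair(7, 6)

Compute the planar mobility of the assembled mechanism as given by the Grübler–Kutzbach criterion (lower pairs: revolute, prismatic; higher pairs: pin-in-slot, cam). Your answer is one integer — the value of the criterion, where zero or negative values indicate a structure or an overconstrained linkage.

ground; <1,0,0>
#1 <2,0,0>
#2 <3,0,0>
#3 <4,0,0>
#4 <5,0,0>
P:0↔1 J1 <5,1,0>
PS:2↔3 J2 <5,1,1>
#5 <6,1,1>
R:1↔2 J1 <6,2,1>
C:0↔5 J2 <6,2,2>
R:2↔4 J1 <6,3,2>
PS:5↔3 J2 <6,3,3>
R:3↔1 J1 <6,4,3>
#6 <7,4,3>
C:5↔6 J2 <7,4,4>
PS:6↔3 J2 <7,4,5>
PS:5↔1 J2 <7,4,6>
#7 <8,4,6>
C:7↔6 J2 <8,4,7>
3×7 − 2×4 − 1×7 = 6

M = 6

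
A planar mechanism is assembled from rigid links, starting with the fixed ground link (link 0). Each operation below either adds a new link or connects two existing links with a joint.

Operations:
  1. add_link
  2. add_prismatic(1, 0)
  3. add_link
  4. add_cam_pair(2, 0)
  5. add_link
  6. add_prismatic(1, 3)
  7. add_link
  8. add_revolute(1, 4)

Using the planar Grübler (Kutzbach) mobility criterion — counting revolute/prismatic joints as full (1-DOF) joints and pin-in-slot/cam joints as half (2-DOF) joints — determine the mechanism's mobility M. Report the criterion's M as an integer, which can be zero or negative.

L=1 J1=0 J2=0
add link → L=2 J1=0 J2=0
P@1,0 dof=1 J1 → L=2 J1=1 J2=0
add link → L=3 J1=1 J2=0
C@2,0 dof=2 J2 → L=3 J1=1 J2=1
add link → L=4 J1=1 J2=1
P@1,3 dof=1 J1 → L=4 J1=2 J2=1
add link → L=5 J1=2 J2=1
R@1,4 dof=1 J1 → L=5 J1=3 J2=1
M=3(L−1)−2J1−J2=3·4−2·3−1=5

M = 5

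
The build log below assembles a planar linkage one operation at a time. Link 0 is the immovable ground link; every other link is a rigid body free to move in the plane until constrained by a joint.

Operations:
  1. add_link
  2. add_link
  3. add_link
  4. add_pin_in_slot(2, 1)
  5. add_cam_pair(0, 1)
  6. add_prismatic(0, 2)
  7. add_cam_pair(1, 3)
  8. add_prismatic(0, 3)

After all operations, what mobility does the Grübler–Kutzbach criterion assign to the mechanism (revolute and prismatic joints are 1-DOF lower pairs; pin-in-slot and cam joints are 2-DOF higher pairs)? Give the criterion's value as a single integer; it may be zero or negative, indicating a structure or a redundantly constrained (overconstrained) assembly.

M = 2

ground; <1,0,0>
#1 <2,0,0>
#2 <3,0,0>
#3 <4,0,0>
PS:2↔1 J2 <4,0,1>
C:0↔1 J2 <4,0,2>
P:0↔2 J1 <4,1,2>
C:1↔3 J2 <4,1,3>
P:0↔3 J1 <4,2,3>
3×3 − 2×2 − 1×3 = 2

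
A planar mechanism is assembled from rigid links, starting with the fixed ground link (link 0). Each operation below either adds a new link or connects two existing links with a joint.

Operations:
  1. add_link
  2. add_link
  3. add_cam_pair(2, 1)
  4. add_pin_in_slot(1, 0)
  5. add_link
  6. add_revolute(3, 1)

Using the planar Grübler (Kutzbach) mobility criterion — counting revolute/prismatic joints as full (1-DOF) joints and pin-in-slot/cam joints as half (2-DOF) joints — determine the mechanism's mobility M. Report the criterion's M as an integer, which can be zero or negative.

M = 5

[1;0;0] (link 0 is ground)
L+ [2;0;0]
L+ [3;0;0]
C(2,1)∈J2 [3;0;1]
PS(1,0)∈J2 [3;0;2]
L+ [4;0;2]
R(3,1)∈J1 [4;1;2]
mobility = 9 − 2 − 2 = 5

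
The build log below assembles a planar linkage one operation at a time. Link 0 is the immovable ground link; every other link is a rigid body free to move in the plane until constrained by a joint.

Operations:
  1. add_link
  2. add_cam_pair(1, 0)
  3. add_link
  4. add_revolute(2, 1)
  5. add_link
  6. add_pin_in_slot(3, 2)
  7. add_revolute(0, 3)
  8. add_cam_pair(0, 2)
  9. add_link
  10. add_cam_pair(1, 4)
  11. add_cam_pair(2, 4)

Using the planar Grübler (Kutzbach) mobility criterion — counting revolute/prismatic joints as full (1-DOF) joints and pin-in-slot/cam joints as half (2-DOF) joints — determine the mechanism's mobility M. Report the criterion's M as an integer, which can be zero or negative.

M = 3

ground; <1,0,0>
#1 <2,0,0>
C:1↔0 J2 <2,0,1>
#2 <3,0,1>
R:2↔1 J1 <3,1,1>
#3 <4,1,1>
PS:3↔2 J2 <4,1,2>
R:0↔3 J1 <4,2,2>
C:0↔2 J2 <4,2,3>
#4 <5,2,3>
C:1↔4 J2 <5,2,4>
C:2↔4 J2 <5,2,5>
3×4 − 2×2 − 1×5 = 3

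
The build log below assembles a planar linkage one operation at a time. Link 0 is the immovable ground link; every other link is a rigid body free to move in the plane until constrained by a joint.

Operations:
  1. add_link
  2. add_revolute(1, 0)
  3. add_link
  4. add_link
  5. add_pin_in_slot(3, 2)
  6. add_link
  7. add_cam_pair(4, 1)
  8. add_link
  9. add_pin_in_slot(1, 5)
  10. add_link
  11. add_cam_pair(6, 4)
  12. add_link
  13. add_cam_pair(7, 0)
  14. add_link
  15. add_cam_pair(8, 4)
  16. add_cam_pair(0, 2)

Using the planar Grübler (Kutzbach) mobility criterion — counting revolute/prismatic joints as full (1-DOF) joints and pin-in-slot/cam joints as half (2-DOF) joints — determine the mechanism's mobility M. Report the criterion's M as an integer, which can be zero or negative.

M = 15

(L,J1,J2)=(1,0,0); link0 fixed
link1: (2,0,0)
R 1-0 [J1]: (2,1,0)
link2: (3,1,0)
link3: (4,1,0)
PS 3-2 [J2]: (4,1,1)
link4: (5,1,1)
C 4-1 [J2]: (5,1,2)
link5: (6,1,2)
PS 1-5 [J2]: (6,1,3)
link6: (7,1,3)
C 6-4 [J2]: (7,1,4)
link7: (8,1,4)
C 7-0 [J2]: (8,1,5)
link8: (9,1,5)
C 8-4 [J2]: (9,1,6)
C 0-2 [J2]: (9,1,7)
Grübler: 3·8 − 2·1 − 7 = 15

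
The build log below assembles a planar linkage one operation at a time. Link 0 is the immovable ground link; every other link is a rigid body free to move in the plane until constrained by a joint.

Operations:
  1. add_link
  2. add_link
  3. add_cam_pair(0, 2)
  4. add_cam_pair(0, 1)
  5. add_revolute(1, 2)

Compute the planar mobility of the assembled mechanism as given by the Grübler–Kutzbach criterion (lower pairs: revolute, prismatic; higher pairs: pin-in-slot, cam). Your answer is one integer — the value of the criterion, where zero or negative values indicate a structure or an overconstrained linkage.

M = 2

link 0 = ground. State L|J1|J2 = 1|0|0
+link1  2|0|0
+link2  3|0|0
C(0,2) f=2→J2  3|0|1
C(0,1) f=2→J2  3|0|2
R(1,2) f=1→J1  3|1|2
M = 3(3−1)−2·1−2 = 6−2−2 = 2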